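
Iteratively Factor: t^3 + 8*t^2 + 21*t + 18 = (t + 3)*(t^2 + 5*t + 6) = (t + 3)^2*(t + 2)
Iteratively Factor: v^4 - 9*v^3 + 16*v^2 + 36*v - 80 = (v - 5)*(v^3 - 4*v^2 - 4*v + 16) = (v - 5)*(v + 2)*(v^2 - 6*v + 8) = (v - 5)*(v - 2)*(v + 2)*(v - 4)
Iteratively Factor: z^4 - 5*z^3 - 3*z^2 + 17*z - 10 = (z + 2)*(z^3 - 7*z^2 + 11*z - 5) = (z - 1)*(z + 2)*(z^2 - 6*z + 5) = (z - 1)^2*(z + 2)*(z - 5)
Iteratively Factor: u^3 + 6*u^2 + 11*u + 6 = (u + 3)*(u^2 + 3*u + 2) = (u + 1)*(u + 3)*(u + 2)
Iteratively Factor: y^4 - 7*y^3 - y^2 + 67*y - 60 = (y - 1)*(y^3 - 6*y^2 - 7*y + 60) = (y - 4)*(y - 1)*(y^2 - 2*y - 15) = (y - 4)*(y - 1)*(y + 3)*(y - 5)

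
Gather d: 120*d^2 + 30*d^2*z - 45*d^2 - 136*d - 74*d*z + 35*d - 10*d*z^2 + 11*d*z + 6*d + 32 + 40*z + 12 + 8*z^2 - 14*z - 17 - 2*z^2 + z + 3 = d^2*(30*z + 75) + d*(-10*z^2 - 63*z - 95) + 6*z^2 + 27*z + 30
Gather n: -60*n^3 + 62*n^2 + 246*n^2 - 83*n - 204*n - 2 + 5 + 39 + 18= -60*n^3 + 308*n^2 - 287*n + 60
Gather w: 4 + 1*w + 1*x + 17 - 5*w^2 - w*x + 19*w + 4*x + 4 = -5*w^2 + w*(20 - x) + 5*x + 25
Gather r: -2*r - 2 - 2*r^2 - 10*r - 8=-2*r^2 - 12*r - 10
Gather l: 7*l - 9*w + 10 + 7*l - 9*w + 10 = 14*l - 18*w + 20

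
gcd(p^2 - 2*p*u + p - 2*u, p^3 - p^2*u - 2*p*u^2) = p - 2*u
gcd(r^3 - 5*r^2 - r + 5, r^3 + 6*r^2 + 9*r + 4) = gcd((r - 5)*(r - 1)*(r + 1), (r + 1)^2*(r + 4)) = r + 1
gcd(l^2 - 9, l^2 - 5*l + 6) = l - 3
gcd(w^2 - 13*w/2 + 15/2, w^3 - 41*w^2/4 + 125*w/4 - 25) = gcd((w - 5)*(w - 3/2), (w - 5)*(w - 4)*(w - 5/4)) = w - 5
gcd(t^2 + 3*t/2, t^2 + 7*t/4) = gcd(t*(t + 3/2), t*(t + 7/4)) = t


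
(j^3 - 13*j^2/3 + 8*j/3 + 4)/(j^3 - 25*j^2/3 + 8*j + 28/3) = (j - 3)/(j - 7)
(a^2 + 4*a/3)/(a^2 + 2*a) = (a + 4/3)/(a + 2)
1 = 1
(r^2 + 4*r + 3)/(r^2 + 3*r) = (r + 1)/r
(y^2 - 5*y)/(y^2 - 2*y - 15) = y/(y + 3)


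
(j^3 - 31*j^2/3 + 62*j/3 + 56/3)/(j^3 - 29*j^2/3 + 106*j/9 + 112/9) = 3*(j^2 - 11*j + 28)/(3*j^2 - 31*j + 56)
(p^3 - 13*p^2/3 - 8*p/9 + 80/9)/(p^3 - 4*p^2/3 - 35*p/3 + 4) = (9*p^2 - 3*p - 20)/(3*(3*p^2 + 8*p - 3))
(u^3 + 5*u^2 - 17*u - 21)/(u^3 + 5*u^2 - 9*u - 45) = (u^2 + 8*u + 7)/(u^2 + 8*u + 15)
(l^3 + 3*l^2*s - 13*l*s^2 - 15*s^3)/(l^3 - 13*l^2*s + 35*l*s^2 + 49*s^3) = (l^2 + 2*l*s - 15*s^2)/(l^2 - 14*l*s + 49*s^2)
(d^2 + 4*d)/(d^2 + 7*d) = (d + 4)/(d + 7)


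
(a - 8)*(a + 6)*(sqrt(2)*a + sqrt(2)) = sqrt(2)*a^3 - sqrt(2)*a^2 - 50*sqrt(2)*a - 48*sqrt(2)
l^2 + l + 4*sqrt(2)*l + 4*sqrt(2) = (l + 1)*(l + 4*sqrt(2))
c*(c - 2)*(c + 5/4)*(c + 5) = c^4 + 17*c^3/4 - 25*c^2/4 - 25*c/2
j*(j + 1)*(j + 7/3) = j^3 + 10*j^2/3 + 7*j/3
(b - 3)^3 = b^3 - 9*b^2 + 27*b - 27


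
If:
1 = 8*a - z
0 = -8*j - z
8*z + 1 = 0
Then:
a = 7/64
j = 1/64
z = -1/8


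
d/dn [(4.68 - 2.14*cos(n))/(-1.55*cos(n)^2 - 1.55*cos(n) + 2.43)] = (3.317*cos(n)^2 - 14.508*cos(n) - 2.0538)*sin(n)/(2.4025*cos(n)^4 + 4.805*cos(n)^3 - 5.1305*cos(n)^2 - 7.533*cos(n) + 5.9049)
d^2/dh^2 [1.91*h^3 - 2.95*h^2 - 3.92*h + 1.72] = 11.46*h - 5.9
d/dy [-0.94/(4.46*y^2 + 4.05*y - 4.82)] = (8.3848*y + 3.807)/(4.46*y^2 + 4.05*y - 4.82)^2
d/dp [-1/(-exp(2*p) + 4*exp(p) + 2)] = 2*(2 - exp(p))*exp(p)/(-exp(2*p) + 4*exp(p) + 2)^2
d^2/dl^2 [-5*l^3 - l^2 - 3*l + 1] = -30*l - 2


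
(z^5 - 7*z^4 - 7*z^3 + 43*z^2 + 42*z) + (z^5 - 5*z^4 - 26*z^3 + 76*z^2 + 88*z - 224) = 2*z^5 - 12*z^4 - 33*z^3 + 119*z^2 + 130*z - 224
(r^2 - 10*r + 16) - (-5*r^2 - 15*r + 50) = 6*r^2 + 5*r - 34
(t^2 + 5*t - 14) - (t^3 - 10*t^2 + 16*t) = -t^3 + 11*t^2 - 11*t - 14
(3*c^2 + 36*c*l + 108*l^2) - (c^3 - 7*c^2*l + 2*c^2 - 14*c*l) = -c^3 + 7*c^2*l + c^2 + 50*c*l + 108*l^2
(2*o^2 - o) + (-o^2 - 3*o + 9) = o^2 - 4*o + 9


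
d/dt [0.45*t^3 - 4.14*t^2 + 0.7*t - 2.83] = 1.35*t^2 - 8.28*t + 0.7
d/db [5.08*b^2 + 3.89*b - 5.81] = 10.16*b + 3.89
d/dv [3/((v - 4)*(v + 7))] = 3*(-2*v - 3)/(v^4 + 6*v^3 - 47*v^2 - 168*v + 784)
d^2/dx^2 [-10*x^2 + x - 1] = -20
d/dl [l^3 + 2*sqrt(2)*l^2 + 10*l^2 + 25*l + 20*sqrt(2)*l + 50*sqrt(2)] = 3*l^2 + 4*sqrt(2)*l + 20*l + 25 + 20*sqrt(2)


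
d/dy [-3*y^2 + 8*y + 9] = 8 - 6*y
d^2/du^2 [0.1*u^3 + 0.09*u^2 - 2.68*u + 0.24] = 0.6*u + 0.18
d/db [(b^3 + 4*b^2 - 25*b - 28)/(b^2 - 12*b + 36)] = (b^3 - 18*b^2 - 23*b + 206)/(b^3 - 18*b^2 + 108*b - 216)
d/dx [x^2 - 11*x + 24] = 2*x - 11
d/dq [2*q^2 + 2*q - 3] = 4*q + 2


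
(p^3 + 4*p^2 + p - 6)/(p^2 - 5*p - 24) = (p^2 + p - 2)/(p - 8)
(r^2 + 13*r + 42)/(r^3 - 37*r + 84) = (r + 6)/(r^2 - 7*r + 12)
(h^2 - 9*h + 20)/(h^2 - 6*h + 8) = (h - 5)/(h - 2)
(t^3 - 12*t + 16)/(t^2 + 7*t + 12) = (t^2 - 4*t + 4)/(t + 3)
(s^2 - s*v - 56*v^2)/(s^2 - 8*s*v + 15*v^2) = (s^2 - s*v - 56*v^2)/(s^2 - 8*s*v + 15*v^2)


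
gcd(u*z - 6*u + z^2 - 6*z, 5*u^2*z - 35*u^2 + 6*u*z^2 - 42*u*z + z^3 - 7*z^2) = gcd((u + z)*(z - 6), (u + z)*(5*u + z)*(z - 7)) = u + z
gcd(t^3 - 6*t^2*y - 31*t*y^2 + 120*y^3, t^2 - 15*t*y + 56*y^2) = -t + 8*y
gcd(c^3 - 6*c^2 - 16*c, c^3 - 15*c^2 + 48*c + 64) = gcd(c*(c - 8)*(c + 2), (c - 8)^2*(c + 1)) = c - 8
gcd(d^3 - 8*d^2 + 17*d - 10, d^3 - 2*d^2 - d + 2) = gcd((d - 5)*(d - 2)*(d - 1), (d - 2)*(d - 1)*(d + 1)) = d^2 - 3*d + 2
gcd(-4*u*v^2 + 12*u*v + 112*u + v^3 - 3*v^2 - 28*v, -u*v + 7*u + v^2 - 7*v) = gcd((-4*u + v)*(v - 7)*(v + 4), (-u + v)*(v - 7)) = v - 7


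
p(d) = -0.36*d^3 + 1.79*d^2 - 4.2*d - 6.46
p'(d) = -1.08*d^2 + 3.58*d - 4.2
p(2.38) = -11.17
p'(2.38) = -1.80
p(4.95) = -27.05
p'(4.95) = -12.94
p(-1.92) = 10.75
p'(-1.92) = -15.05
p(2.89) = -12.34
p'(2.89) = -2.87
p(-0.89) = -1.05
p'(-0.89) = -8.24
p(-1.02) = 0.07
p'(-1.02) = -8.98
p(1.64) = -10.12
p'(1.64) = -1.23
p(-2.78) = 26.78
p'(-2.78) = -22.50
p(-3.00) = 31.97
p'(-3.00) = -24.66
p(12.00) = -421.18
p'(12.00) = -116.76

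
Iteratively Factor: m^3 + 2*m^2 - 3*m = (m)*(m^2 + 2*m - 3) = m*(m - 1)*(m + 3)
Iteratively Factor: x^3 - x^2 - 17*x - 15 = (x + 3)*(x^2 - 4*x - 5) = (x - 5)*(x + 3)*(x + 1)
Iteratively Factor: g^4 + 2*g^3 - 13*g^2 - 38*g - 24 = (g + 3)*(g^3 - g^2 - 10*g - 8) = (g - 4)*(g + 3)*(g^2 + 3*g + 2) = (g - 4)*(g + 1)*(g + 3)*(g + 2)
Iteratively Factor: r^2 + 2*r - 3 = (r + 3)*(r - 1)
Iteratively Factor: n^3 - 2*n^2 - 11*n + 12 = (n - 4)*(n^2 + 2*n - 3) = (n - 4)*(n - 1)*(n + 3)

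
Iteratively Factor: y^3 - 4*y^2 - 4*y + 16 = (y - 2)*(y^2 - 2*y - 8) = (y - 4)*(y - 2)*(y + 2)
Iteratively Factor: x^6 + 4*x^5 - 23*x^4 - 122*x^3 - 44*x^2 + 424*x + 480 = (x + 2)*(x^5 + 2*x^4 - 27*x^3 - 68*x^2 + 92*x + 240) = (x + 2)*(x + 3)*(x^4 - x^3 - 24*x^2 + 4*x + 80) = (x - 5)*(x + 2)*(x + 3)*(x^3 + 4*x^2 - 4*x - 16) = (x - 5)*(x + 2)*(x + 3)*(x + 4)*(x^2 - 4) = (x - 5)*(x - 2)*(x + 2)*(x + 3)*(x + 4)*(x + 2)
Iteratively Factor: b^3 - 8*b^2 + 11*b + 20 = (b - 5)*(b^2 - 3*b - 4) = (b - 5)*(b + 1)*(b - 4)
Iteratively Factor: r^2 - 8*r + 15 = (r - 3)*(r - 5)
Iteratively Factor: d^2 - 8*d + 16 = (d - 4)*(d - 4)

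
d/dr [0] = 0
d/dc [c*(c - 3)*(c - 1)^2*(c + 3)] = 5*c^4 - 8*c^3 - 24*c^2 + 36*c - 9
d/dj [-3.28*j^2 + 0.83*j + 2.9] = 0.83 - 6.56*j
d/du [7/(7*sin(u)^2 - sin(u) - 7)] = 7*(1 - 14*sin(u))*cos(u)/(sin(u) + 7*cos(u)^2)^2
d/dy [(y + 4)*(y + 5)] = 2*y + 9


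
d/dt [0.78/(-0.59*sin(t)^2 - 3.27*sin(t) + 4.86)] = (0.9204*sin(t) + 2.5506)*cos(t)/(0.59*sin(t)^2 + 3.27*sin(t) - 4.86)^2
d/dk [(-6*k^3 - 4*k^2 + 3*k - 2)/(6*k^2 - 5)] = (-36*k^4 + 72*k^2 + 64*k - 15)/(36*k^4 - 60*k^2 + 25)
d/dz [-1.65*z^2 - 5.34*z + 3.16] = -3.3*z - 5.34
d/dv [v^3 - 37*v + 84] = 3*v^2 - 37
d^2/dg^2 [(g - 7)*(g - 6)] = 2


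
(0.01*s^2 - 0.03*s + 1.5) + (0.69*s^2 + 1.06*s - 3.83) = 0.7*s^2 + 1.03*s - 2.33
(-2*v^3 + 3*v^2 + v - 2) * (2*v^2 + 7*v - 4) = -4*v^5 - 8*v^4 + 31*v^3 - 9*v^2 - 18*v + 8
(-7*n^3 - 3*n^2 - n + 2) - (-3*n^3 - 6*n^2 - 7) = -4*n^3 + 3*n^2 - n + 9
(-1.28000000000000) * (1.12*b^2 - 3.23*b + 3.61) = -1.4336*b^2 + 4.1344*b - 4.6208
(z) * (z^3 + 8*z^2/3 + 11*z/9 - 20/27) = z^4 + 8*z^3/3 + 11*z^2/9 - 20*z/27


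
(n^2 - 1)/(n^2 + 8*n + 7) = (n - 1)/(n + 7)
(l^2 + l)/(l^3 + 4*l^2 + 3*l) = 1/(l + 3)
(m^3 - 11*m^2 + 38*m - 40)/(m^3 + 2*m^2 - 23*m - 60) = (m^2 - 6*m + 8)/(m^2 + 7*m + 12)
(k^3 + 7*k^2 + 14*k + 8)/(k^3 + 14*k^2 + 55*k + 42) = (k^2 + 6*k + 8)/(k^2 + 13*k + 42)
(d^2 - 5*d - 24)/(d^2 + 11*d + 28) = (d^2 - 5*d - 24)/(d^2 + 11*d + 28)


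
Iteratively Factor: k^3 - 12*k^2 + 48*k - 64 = (k - 4)*(k^2 - 8*k + 16) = (k - 4)^2*(k - 4)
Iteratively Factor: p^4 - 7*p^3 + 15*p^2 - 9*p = (p)*(p^3 - 7*p^2 + 15*p - 9) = p*(p - 3)*(p^2 - 4*p + 3) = p*(p - 3)*(p - 1)*(p - 3)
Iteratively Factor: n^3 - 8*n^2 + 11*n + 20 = (n + 1)*(n^2 - 9*n + 20) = (n - 4)*(n + 1)*(n - 5)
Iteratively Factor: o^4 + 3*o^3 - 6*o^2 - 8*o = (o)*(o^3 + 3*o^2 - 6*o - 8) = o*(o - 2)*(o^2 + 5*o + 4) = o*(o - 2)*(o + 1)*(o + 4)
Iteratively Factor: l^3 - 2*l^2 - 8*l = (l - 4)*(l^2 + 2*l) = l*(l - 4)*(l + 2)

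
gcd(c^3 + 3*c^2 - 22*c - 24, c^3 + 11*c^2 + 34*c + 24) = c^2 + 7*c + 6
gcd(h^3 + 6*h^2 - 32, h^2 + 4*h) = h + 4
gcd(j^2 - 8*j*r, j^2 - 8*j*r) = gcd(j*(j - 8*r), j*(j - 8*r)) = -j^2 + 8*j*r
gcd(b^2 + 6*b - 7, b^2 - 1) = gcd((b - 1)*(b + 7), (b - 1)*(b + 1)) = b - 1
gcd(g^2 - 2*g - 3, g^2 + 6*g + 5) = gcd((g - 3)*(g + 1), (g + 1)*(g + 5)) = g + 1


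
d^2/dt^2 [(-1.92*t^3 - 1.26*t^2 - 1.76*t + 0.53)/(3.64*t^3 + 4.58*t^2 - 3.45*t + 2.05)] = (-5.6843418860808e-14*t^7 + 30.6284159999996*t^6 - 284.583936*t^5 - 14.7944159999998*t^4 + 105.490008*t^3 + 336.823992*t^2 - 23.2413*t - 32.82119)/(48.228544*t^9 + 182.049504*t^8 + 91.928928*t^7 - 167.536888*t^6 + 117.92532*t^5 + 138.08181*t^4 - 189.524625*t^3 + 130.942725*t^2 - 43.495875*t + 8.615125)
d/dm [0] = 0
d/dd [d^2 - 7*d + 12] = 2*d - 7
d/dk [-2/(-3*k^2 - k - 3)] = 2*(-6*k - 1)/(3*k^2 + k + 3)^2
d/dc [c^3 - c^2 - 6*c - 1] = 3*c^2 - 2*c - 6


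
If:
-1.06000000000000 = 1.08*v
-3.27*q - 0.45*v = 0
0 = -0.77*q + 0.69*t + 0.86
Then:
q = 0.14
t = -1.10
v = -0.98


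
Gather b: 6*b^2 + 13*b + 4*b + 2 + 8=6*b^2 + 17*b + 10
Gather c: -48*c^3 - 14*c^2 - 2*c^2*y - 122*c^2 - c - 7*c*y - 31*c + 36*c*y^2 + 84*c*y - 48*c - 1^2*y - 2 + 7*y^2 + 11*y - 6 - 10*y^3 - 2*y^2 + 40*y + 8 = -48*c^3 + c^2*(-2*y - 136) + c*(36*y^2 + 77*y - 80) - 10*y^3 + 5*y^2 + 50*y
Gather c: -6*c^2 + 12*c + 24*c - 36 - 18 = -6*c^2 + 36*c - 54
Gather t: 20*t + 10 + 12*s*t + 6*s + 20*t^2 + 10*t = 6*s + 20*t^2 + t*(12*s + 30) + 10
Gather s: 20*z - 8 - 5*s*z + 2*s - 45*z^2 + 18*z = s*(2 - 5*z) - 45*z^2 + 38*z - 8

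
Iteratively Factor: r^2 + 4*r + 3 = (r + 3)*(r + 1)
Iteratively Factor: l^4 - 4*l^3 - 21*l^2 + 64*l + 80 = (l + 4)*(l^3 - 8*l^2 + 11*l + 20) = (l - 5)*(l + 4)*(l^2 - 3*l - 4) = (l - 5)*(l - 4)*(l + 4)*(l + 1)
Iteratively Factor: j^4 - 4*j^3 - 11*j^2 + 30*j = (j - 2)*(j^3 - 2*j^2 - 15*j) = (j - 5)*(j - 2)*(j^2 + 3*j) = (j - 5)*(j - 2)*(j + 3)*(j)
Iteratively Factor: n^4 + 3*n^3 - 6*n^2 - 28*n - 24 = (n + 2)*(n^3 + n^2 - 8*n - 12) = (n + 2)^2*(n^2 - n - 6) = (n + 2)^3*(n - 3)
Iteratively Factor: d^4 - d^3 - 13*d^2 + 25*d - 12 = (d + 4)*(d^3 - 5*d^2 + 7*d - 3) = (d - 1)*(d + 4)*(d^2 - 4*d + 3) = (d - 3)*(d - 1)*(d + 4)*(d - 1)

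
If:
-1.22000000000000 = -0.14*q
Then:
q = 8.71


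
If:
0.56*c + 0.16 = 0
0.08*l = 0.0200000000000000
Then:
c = -0.29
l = 0.25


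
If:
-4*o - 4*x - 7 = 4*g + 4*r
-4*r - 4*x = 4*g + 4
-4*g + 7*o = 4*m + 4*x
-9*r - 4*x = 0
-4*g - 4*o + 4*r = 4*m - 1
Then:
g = 21/16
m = 123/80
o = -3/4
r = 37/20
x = -333/80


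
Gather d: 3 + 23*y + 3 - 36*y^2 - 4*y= -36*y^2 + 19*y + 6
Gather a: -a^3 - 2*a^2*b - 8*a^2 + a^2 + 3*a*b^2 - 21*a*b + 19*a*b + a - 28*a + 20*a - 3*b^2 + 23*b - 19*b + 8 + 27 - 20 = -a^3 + a^2*(-2*b - 7) + a*(3*b^2 - 2*b - 7) - 3*b^2 + 4*b + 15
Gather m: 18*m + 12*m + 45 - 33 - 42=30*m - 30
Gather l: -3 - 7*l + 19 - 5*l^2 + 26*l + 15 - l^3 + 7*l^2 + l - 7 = -l^3 + 2*l^2 + 20*l + 24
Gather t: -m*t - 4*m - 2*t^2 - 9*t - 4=-4*m - 2*t^2 + t*(-m - 9) - 4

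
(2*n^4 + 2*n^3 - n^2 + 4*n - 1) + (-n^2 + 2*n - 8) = 2*n^4 + 2*n^3 - 2*n^2 + 6*n - 9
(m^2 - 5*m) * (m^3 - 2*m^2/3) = m^5 - 17*m^4/3 + 10*m^3/3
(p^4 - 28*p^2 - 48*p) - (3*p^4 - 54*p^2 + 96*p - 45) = -2*p^4 + 26*p^2 - 144*p + 45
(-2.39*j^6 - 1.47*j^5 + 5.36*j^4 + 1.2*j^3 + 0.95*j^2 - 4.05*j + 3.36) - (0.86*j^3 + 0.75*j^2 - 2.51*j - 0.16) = -2.39*j^6 - 1.47*j^5 + 5.36*j^4 + 0.34*j^3 + 0.2*j^2 - 1.54*j + 3.52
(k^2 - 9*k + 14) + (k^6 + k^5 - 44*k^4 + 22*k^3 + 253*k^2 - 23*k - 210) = k^6 + k^5 - 44*k^4 + 22*k^3 + 254*k^2 - 32*k - 196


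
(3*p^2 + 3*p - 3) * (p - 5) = 3*p^3 - 12*p^2 - 18*p + 15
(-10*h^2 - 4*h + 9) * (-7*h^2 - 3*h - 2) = 70*h^4 + 58*h^3 - 31*h^2 - 19*h - 18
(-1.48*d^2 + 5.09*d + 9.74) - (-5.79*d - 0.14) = -1.48*d^2 + 10.88*d + 9.88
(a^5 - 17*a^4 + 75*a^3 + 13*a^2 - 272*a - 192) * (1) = a^5 - 17*a^4 + 75*a^3 + 13*a^2 - 272*a - 192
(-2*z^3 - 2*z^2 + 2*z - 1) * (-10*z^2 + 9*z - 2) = 20*z^5 + 2*z^4 - 34*z^3 + 32*z^2 - 13*z + 2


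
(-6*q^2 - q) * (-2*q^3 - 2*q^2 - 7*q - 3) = 12*q^5 + 14*q^4 + 44*q^3 + 25*q^2 + 3*q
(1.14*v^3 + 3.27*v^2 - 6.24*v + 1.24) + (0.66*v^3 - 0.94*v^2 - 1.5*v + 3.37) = 1.8*v^3 + 2.33*v^2 - 7.74*v + 4.61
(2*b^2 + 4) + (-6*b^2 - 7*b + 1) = -4*b^2 - 7*b + 5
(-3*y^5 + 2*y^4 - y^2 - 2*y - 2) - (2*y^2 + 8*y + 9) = -3*y^5 + 2*y^4 - 3*y^2 - 10*y - 11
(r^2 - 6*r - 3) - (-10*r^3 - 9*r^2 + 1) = 10*r^3 + 10*r^2 - 6*r - 4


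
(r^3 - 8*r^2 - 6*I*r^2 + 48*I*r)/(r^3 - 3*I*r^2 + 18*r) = (r - 8)/(r + 3*I)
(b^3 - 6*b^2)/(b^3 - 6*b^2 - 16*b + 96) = b^2/(b^2 - 16)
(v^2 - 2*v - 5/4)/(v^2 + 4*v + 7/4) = (2*v - 5)/(2*v + 7)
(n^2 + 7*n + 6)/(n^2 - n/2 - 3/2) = 2*(n + 6)/(2*n - 3)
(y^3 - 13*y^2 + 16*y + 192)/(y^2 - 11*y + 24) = (y^2 - 5*y - 24)/(y - 3)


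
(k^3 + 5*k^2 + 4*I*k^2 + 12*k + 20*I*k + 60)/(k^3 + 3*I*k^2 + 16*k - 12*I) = (k + 5)/(k - I)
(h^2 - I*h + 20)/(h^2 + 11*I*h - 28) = (h - 5*I)/(h + 7*I)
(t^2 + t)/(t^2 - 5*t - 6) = t/(t - 6)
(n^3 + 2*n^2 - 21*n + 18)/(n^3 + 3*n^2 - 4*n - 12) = (n^3 + 2*n^2 - 21*n + 18)/(n^3 + 3*n^2 - 4*n - 12)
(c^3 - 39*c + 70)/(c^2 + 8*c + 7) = (c^2 - 7*c + 10)/(c + 1)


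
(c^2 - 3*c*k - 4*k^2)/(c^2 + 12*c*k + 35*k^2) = (c^2 - 3*c*k - 4*k^2)/(c^2 + 12*c*k + 35*k^2)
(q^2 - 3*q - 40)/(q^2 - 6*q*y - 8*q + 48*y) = (-q - 5)/(-q + 6*y)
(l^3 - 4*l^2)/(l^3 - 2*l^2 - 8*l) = l/(l + 2)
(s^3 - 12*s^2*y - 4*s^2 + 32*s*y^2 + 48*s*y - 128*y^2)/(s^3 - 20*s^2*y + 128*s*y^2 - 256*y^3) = (4 - s)/(-s + 8*y)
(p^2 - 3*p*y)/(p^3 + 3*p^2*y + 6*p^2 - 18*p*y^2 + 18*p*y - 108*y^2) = p/(p^2 + 6*p*y + 6*p + 36*y)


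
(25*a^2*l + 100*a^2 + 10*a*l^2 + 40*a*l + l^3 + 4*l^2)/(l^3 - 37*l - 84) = (25*a^2 + 10*a*l + l^2)/(l^2 - 4*l - 21)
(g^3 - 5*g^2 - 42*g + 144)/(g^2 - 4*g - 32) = (g^2 + 3*g - 18)/(g + 4)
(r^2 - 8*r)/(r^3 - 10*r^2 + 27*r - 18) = r*(r - 8)/(r^3 - 10*r^2 + 27*r - 18)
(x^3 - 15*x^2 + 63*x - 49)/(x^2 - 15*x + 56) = (x^2 - 8*x + 7)/(x - 8)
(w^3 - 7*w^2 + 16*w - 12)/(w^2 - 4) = (w^2 - 5*w + 6)/(w + 2)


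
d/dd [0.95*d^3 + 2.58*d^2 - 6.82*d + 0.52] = 2.85*d^2 + 5.16*d - 6.82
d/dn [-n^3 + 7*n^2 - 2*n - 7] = -3*n^2 + 14*n - 2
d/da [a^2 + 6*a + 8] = 2*a + 6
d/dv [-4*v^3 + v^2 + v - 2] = -12*v^2 + 2*v + 1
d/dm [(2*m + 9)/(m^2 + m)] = (-2*m^2 - 18*m - 9)/(m^2*(m^2 + 2*m + 1))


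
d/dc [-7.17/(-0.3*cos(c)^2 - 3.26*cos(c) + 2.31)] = (4.302*cos(c) + 23.3742)*sin(c)/(0.3*cos(c)^2 + 3.26*cos(c) - 2.31)^2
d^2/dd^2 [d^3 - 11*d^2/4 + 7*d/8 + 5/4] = 6*d - 11/2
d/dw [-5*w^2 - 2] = -10*w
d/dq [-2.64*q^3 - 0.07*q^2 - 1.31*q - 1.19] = -7.92*q^2 - 0.14*q - 1.31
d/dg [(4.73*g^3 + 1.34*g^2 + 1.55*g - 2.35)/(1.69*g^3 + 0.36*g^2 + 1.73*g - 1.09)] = (-3.5527136788005e-15*g^5 - 0.5618*g^4 + 11.1268*g^3 - 1.7924*g^2 - 1.2292*g + 2.376)/(2.8561*g^6 + 1.2168*g^5 + 5.977*g^4 - 2.4386*g^3 + 2.2081*g^2 - 3.7714*g + 1.1881)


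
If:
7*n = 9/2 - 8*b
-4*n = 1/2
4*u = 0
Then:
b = 43/64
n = -1/8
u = 0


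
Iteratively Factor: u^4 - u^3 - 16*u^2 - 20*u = (u)*(u^3 - u^2 - 16*u - 20) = u*(u - 5)*(u^2 + 4*u + 4) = u*(u - 5)*(u + 2)*(u + 2)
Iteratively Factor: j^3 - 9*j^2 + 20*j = (j)*(j^2 - 9*j + 20) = j*(j - 4)*(j - 5)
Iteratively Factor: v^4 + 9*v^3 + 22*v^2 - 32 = (v + 4)*(v^3 + 5*v^2 + 2*v - 8) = (v - 1)*(v + 4)*(v^2 + 6*v + 8) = (v - 1)*(v + 2)*(v + 4)*(v + 4)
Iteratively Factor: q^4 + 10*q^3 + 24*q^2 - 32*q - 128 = (q + 4)*(q^3 + 6*q^2 - 32) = (q - 2)*(q + 4)*(q^2 + 8*q + 16) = (q - 2)*(q + 4)^2*(q + 4)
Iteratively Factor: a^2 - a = (a - 1)*(a)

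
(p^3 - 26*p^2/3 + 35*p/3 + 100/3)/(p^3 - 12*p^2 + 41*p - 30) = (3*p^2 - 11*p - 20)/(3*(p^2 - 7*p + 6))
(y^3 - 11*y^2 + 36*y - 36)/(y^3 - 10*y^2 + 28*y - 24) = (y - 3)/(y - 2)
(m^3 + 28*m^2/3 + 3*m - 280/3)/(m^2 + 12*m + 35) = m - 8/3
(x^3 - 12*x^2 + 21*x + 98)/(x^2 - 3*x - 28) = (x^2 - 5*x - 14)/(x + 4)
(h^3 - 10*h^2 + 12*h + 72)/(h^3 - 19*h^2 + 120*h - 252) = (h + 2)/(h - 7)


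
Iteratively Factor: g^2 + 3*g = (g)*(g + 3)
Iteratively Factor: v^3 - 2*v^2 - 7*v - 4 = (v + 1)*(v^2 - 3*v - 4) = (v + 1)^2*(v - 4)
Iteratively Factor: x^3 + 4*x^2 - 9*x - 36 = (x + 4)*(x^2 - 9) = (x - 3)*(x + 4)*(x + 3)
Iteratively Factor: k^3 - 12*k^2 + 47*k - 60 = (k - 3)*(k^2 - 9*k + 20) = (k - 4)*(k - 3)*(k - 5)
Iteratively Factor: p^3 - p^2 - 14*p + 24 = (p - 2)*(p^2 + p - 12) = (p - 3)*(p - 2)*(p + 4)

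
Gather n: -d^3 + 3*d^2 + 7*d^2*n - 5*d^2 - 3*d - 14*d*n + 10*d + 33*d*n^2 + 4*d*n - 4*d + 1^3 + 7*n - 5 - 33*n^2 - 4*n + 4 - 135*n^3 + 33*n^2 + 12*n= -d^3 - 2*d^2 + 33*d*n^2 + 3*d - 135*n^3 + n*(7*d^2 - 10*d + 15)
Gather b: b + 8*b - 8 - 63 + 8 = 9*b - 63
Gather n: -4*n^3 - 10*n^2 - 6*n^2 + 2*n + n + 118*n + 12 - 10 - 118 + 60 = -4*n^3 - 16*n^2 + 121*n - 56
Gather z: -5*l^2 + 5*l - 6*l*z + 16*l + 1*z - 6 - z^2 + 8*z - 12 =-5*l^2 + 21*l - z^2 + z*(9 - 6*l) - 18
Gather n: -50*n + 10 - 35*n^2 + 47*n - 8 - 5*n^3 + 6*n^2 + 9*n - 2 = -5*n^3 - 29*n^2 + 6*n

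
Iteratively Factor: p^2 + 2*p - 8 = (p + 4)*(p - 2)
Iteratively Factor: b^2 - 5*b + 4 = (b - 1)*(b - 4)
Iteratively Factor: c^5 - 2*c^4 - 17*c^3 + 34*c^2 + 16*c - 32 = (c + 4)*(c^4 - 6*c^3 + 7*c^2 + 6*c - 8) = (c - 2)*(c + 4)*(c^3 - 4*c^2 - c + 4) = (c - 4)*(c - 2)*(c + 4)*(c^2 - 1) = (c - 4)*(c - 2)*(c - 1)*(c + 4)*(c + 1)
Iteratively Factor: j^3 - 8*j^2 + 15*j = (j - 5)*(j^2 - 3*j) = (j - 5)*(j - 3)*(j)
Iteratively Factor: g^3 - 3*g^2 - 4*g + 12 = (g + 2)*(g^2 - 5*g + 6) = (g - 3)*(g + 2)*(g - 2)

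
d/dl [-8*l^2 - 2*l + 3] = -16*l - 2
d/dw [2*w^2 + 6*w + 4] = 4*w + 6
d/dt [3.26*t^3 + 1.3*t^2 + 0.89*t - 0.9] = 9.78*t^2 + 2.6*t + 0.89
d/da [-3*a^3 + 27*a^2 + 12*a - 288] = -9*a^2 + 54*a + 12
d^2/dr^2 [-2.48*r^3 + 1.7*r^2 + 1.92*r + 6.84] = 3.4 - 14.88*r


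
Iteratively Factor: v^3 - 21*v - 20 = (v - 5)*(v^2 + 5*v + 4) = (v - 5)*(v + 1)*(v + 4)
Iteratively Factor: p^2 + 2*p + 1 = (p + 1)*(p + 1)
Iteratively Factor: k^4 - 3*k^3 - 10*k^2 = (k)*(k^3 - 3*k^2 - 10*k) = k^2*(k^2 - 3*k - 10) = k^2*(k + 2)*(k - 5)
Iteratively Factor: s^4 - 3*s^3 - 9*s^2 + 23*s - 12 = (s + 3)*(s^3 - 6*s^2 + 9*s - 4) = (s - 4)*(s + 3)*(s^2 - 2*s + 1) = (s - 4)*(s - 1)*(s + 3)*(s - 1)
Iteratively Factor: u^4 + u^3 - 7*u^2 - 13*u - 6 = (u + 2)*(u^3 - u^2 - 5*u - 3) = (u + 1)*(u + 2)*(u^2 - 2*u - 3) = (u + 1)^2*(u + 2)*(u - 3)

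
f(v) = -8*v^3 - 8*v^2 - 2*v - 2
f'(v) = -24*v^2 - 16*v - 2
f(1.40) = -42.43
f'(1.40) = -71.44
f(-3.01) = 149.71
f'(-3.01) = -171.28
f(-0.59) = -1.96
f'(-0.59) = -0.91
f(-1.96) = 31.42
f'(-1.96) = -62.84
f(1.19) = -29.19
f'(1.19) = -55.03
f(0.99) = -19.58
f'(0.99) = -41.36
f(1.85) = -83.73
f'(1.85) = -113.74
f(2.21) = -131.84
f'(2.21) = -154.58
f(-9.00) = 5200.00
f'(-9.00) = -1802.00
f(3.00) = -296.00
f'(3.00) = -266.00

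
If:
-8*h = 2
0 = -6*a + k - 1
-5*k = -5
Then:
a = 0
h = -1/4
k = 1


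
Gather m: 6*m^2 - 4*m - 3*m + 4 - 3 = 6*m^2 - 7*m + 1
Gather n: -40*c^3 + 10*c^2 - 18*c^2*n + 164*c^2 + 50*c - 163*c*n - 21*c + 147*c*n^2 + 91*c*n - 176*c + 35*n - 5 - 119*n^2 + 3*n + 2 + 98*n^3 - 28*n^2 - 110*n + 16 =-40*c^3 + 174*c^2 - 147*c + 98*n^3 + n^2*(147*c - 147) + n*(-18*c^2 - 72*c - 72) + 13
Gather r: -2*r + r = -r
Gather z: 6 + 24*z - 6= 24*z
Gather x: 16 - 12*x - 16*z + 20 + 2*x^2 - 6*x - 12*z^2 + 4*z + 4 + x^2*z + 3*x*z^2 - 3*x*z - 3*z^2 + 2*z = x^2*(z + 2) + x*(3*z^2 - 3*z - 18) - 15*z^2 - 10*z + 40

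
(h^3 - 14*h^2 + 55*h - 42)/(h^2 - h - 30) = (h^2 - 8*h + 7)/(h + 5)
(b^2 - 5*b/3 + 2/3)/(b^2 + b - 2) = (b - 2/3)/(b + 2)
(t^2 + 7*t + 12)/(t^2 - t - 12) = (t + 4)/(t - 4)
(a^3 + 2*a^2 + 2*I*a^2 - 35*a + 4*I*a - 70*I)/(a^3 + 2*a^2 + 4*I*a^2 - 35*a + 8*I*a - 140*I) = (a + 2*I)/(a + 4*I)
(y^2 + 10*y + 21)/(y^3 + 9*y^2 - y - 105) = (y + 3)/(y^2 + 2*y - 15)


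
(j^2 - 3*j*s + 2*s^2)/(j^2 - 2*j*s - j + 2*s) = (j - s)/(j - 1)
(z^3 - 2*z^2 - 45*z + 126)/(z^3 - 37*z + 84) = (z - 6)/(z - 4)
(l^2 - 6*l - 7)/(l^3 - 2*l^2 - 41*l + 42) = (l + 1)/(l^2 + 5*l - 6)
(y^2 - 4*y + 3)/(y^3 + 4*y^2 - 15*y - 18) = (y - 1)/(y^2 + 7*y + 6)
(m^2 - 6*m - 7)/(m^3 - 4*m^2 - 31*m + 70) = (m + 1)/(m^2 + 3*m - 10)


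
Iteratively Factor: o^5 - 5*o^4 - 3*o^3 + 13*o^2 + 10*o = (o + 1)*(o^4 - 6*o^3 + 3*o^2 + 10*o) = (o - 5)*(o + 1)*(o^3 - o^2 - 2*o) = (o - 5)*(o - 2)*(o + 1)*(o^2 + o) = (o - 5)*(o - 2)*(o + 1)^2*(o)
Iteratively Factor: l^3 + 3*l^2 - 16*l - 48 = (l - 4)*(l^2 + 7*l + 12) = (l - 4)*(l + 4)*(l + 3)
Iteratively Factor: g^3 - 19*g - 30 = (g + 2)*(g^2 - 2*g - 15) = (g - 5)*(g + 2)*(g + 3)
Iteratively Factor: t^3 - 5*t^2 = (t)*(t^2 - 5*t) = t^2*(t - 5)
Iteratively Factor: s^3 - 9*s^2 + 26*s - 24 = (s - 4)*(s^2 - 5*s + 6) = (s - 4)*(s - 3)*(s - 2)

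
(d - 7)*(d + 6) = d^2 - d - 42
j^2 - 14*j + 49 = (j - 7)^2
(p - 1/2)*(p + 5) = p^2 + 9*p/2 - 5/2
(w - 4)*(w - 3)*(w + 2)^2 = w^4 - 3*w^3 - 12*w^2 + 20*w + 48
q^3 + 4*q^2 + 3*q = q*(q + 1)*(q + 3)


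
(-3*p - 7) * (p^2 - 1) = -3*p^3 - 7*p^2 + 3*p + 7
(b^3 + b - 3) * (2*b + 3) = 2*b^4 + 3*b^3 + 2*b^2 - 3*b - 9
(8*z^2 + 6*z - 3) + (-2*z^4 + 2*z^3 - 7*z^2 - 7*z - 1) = -2*z^4 + 2*z^3 + z^2 - z - 4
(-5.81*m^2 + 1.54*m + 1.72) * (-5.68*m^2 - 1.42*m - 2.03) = 33.0008*m^4 - 0.497*m^3 - 0.162100000000001*m^2 - 5.5686*m - 3.4916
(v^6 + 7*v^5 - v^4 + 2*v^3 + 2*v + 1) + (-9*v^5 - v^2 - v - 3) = v^6 - 2*v^5 - v^4 + 2*v^3 - v^2 + v - 2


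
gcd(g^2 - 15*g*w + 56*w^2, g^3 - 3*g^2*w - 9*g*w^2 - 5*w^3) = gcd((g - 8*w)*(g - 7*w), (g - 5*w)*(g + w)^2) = 1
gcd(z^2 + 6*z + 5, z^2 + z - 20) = z + 5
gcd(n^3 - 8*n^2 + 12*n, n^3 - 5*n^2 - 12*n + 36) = n^2 - 8*n + 12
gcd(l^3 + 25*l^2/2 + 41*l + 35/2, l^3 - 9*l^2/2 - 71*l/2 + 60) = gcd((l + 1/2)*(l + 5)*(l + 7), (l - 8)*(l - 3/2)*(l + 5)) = l + 5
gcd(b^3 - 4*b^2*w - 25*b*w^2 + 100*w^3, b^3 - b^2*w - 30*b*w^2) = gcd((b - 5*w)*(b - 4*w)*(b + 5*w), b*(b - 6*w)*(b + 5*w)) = b + 5*w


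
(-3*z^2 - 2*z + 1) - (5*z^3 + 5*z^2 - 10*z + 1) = -5*z^3 - 8*z^2 + 8*z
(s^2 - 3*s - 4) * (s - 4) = s^3 - 7*s^2 + 8*s + 16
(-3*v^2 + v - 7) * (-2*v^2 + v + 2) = 6*v^4 - 5*v^3 + 9*v^2 - 5*v - 14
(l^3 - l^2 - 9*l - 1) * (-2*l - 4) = -2*l^4 - 2*l^3 + 22*l^2 + 38*l + 4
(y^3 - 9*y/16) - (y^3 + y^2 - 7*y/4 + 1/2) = -y^2 + 19*y/16 - 1/2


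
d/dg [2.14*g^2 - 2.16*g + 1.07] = 4.28*g - 2.16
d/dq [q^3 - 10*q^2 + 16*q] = 3*q^2 - 20*q + 16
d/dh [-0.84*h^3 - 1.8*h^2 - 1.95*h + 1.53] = -2.52*h^2 - 3.6*h - 1.95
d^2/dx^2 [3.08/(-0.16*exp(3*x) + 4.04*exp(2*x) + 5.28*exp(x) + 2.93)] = (3.08*(-0.96*exp(2*x) + 16.16*exp(x) + 10.56)*(-0.48*exp(2*x) + 8.08*exp(x) + 5.28)*exp(x) + (4.4352*exp(2*x) - 49.7728*exp(x) - 16.2624)*(-0.16*exp(3*x) + 4.04*exp(2*x) + 5.28*exp(x) + 2.93))*exp(x)/(-0.16*exp(3*x) + 4.04*exp(2*x) + 5.28*exp(x) + 2.93)^3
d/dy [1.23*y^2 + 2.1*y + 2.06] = 2.46*y + 2.1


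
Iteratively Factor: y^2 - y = (y - 1)*(y)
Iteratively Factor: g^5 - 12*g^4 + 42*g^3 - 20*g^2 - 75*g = (g + 1)*(g^4 - 13*g^3 + 55*g^2 - 75*g) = g*(g + 1)*(g^3 - 13*g^2 + 55*g - 75) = g*(g - 3)*(g + 1)*(g^2 - 10*g + 25) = g*(g - 5)*(g - 3)*(g + 1)*(g - 5)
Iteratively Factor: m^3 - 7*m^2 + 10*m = (m)*(m^2 - 7*m + 10) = m*(m - 2)*(m - 5)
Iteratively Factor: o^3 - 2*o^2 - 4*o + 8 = (o + 2)*(o^2 - 4*o + 4) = (o - 2)*(o + 2)*(o - 2)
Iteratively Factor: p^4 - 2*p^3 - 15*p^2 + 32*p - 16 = (p - 1)*(p^3 - p^2 - 16*p + 16) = (p - 1)^2*(p^2 - 16) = (p - 1)^2*(p + 4)*(p - 4)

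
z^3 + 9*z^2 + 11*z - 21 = (z - 1)*(z + 3)*(z + 7)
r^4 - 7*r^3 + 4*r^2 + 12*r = r*(r - 6)*(r - 2)*(r + 1)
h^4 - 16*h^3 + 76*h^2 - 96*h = h*(h - 8)*(h - 6)*(h - 2)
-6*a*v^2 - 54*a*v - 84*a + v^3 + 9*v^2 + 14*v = (-6*a + v)*(v + 2)*(v + 7)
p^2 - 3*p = p*(p - 3)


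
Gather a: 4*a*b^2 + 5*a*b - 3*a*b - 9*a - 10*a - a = a*(4*b^2 + 2*b - 20)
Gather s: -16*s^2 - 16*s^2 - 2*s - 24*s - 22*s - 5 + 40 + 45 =-32*s^2 - 48*s + 80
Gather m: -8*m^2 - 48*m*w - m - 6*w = -8*m^2 + m*(-48*w - 1) - 6*w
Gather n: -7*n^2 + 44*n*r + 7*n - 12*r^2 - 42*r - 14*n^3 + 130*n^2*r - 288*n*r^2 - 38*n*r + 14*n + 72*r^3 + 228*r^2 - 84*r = -14*n^3 + n^2*(130*r - 7) + n*(-288*r^2 + 6*r + 21) + 72*r^3 + 216*r^2 - 126*r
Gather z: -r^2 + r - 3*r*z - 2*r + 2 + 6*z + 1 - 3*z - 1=-r^2 - r + z*(3 - 3*r) + 2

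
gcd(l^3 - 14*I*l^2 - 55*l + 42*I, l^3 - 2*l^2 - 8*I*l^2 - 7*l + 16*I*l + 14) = l^2 - 8*I*l - 7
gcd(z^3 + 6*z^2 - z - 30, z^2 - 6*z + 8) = z - 2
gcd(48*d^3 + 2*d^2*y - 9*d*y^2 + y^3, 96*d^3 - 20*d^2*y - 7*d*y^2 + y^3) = 24*d^2 - 11*d*y + y^2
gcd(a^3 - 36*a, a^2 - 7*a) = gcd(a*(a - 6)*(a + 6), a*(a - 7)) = a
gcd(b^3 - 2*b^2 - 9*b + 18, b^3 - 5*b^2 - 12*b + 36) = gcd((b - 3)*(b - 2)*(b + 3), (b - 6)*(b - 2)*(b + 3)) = b^2 + b - 6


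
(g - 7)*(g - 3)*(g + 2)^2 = g^4 - 6*g^3 - 15*g^2 + 44*g + 84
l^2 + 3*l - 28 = (l - 4)*(l + 7)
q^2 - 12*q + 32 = (q - 8)*(q - 4)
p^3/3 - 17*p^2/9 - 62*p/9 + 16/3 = (p/3 + 1)*(p - 8)*(p - 2/3)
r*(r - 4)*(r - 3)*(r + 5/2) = r^4 - 9*r^3/2 - 11*r^2/2 + 30*r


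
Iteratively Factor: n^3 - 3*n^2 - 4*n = (n - 4)*(n^2 + n) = (n - 4)*(n + 1)*(n)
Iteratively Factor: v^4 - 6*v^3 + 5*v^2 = (v - 5)*(v^3 - v^2) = v*(v - 5)*(v^2 - v) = v^2*(v - 5)*(v - 1)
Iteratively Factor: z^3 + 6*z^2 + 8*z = (z + 4)*(z^2 + 2*z) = z*(z + 4)*(z + 2)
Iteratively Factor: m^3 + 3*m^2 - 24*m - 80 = (m + 4)*(m^2 - m - 20) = (m + 4)^2*(m - 5)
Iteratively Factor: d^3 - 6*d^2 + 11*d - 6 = (d - 2)*(d^2 - 4*d + 3) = (d - 2)*(d - 1)*(d - 3)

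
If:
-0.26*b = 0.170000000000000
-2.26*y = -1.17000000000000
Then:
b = -0.65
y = 0.52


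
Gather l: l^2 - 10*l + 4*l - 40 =l^2 - 6*l - 40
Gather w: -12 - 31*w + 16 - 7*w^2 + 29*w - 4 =-7*w^2 - 2*w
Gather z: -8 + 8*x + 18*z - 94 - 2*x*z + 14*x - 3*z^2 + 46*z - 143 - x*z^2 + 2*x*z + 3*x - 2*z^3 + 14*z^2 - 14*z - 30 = 25*x - 2*z^3 + z^2*(11 - x) + 50*z - 275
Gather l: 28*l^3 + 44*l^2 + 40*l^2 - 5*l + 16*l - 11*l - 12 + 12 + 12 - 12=28*l^3 + 84*l^2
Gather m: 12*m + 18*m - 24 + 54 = 30*m + 30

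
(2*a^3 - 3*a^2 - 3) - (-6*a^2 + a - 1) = 2*a^3 + 3*a^2 - a - 2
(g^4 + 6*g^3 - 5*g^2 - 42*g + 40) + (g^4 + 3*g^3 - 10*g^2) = 2*g^4 + 9*g^3 - 15*g^2 - 42*g + 40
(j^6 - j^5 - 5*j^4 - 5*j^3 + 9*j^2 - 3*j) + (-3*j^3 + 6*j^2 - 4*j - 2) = j^6 - j^5 - 5*j^4 - 8*j^3 + 15*j^2 - 7*j - 2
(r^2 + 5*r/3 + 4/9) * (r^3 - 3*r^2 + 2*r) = r^5 - 4*r^4/3 - 23*r^3/9 + 2*r^2 + 8*r/9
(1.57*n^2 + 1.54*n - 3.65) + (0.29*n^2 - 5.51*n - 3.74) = 1.86*n^2 - 3.97*n - 7.39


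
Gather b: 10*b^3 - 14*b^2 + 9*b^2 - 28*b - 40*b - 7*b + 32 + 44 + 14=10*b^3 - 5*b^2 - 75*b + 90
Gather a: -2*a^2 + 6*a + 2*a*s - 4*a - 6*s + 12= -2*a^2 + a*(2*s + 2) - 6*s + 12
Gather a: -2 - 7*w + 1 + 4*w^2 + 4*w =4*w^2 - 3*w - 1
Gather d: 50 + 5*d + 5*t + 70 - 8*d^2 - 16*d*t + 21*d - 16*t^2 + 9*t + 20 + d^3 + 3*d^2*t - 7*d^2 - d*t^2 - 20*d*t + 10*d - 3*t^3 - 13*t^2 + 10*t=d^3 + d^2*(3*t - 15) + d*(-t^2 - 36*t + 36) - 3*t^3 - 29*t^2 + 24*t + 140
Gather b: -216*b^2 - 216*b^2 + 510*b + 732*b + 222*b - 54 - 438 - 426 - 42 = -432*b^2 + 1464*b - 960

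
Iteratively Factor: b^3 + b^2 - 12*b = (b)*(b^2 + b - 12) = b*(b - 3)*(b + 4)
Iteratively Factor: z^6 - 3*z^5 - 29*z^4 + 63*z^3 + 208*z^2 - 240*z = (z + 3)*(z^5 - 6*z^4 - 11*z^3 + 96*z^2 - 80*z) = (z - 1)*(z + 3)*(z^4 - 5*z^3 - 16*z^2 + 80*z) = (z - 1)*(z + 3)*(z + 4)*(z^3 - 9*z^2 + 20*z) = (z - 4)*(z - 1)*(z + 3)*(z + 4)*(z^2 - 5*z) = z*(z - 4)*(z - 1)*(z + 3)*(z + 4)*(z - 5)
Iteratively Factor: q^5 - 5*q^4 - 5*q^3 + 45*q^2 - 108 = (q - 3)*(q^4 - 2*q^3 - 11*q^2 + 12*q + 36) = (q - 3)*(q + 2)*(q^3 - 4*q^2 - 3*q + 18) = (q - 3)^2*(q + 2)*(q^2 - q - 6) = (q - 3)^3*(q + 2)*(q + 2)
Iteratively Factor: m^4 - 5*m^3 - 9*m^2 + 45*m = (m - 3)*(m^3 - 2*m^2 - 15*m) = (m - 5)*(m - 3)*(m^2 + 3*m) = (m - 5)*(m - 3)*(m + 3)*(m)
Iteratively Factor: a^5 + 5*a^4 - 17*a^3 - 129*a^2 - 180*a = (a + 4)*(a^4 + a^3 - 21*a^2 - 45*a) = (a + 3)*(a + 4)*(a^3 - 2*a^2 - 15*a) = (a - 5)*(a + 3)*(a + 4)*(a^2 + 3*a) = a*(a - 5)*(a + 3)*(a + 4)*(a + 3)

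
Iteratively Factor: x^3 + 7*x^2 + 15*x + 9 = (x + 3)*(x^2 + 4*x + 3) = (x + 3)^2*(x + 1)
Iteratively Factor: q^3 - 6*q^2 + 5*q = (q - 5)*(q^2 - q) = (q - 5)*(q - 1)*(q)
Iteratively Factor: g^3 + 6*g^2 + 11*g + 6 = (g + 2)*(g^2 + 4*g + 3) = (g + 1)*(g + 2)*(g + 3)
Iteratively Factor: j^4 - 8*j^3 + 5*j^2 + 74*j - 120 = (j - 5)*(j^3 - 3*j^2 - 10*j + 24) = (j - 5)*(j - 2)*(j^2 - j - 12) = (j - 5)*(j - 2)*(j + 3)*(j - 4)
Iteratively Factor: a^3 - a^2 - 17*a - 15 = (a + 1)*(a^2 - 2*a - 15) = (a - 5)*(a + 1)*(a + 3)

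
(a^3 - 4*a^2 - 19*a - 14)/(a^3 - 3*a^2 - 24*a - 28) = (a + 1)/(a + 2)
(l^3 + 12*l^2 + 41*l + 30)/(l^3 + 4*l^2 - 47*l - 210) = (l + 1)/(l - 7)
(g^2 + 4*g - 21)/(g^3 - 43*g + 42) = (g - 3)/(g^2 - 7*g + 6)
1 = 1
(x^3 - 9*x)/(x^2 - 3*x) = x + 3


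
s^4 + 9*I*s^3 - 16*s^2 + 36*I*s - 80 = (s - 2*I)*(s + 2*I)*(s + 4*I)*(s + 5*I)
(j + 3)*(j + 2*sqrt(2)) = j^2 + 2*sqrt(2)*j + 3*j + 6*sqrt(2)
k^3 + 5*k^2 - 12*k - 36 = (k - 3)*(k + 2)*(k + 6)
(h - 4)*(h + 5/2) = h^2 - 3*h/2 - 10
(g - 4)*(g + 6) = g^2 + 2*g - 24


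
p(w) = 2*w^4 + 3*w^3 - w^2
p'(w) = 8*w^3 + 9*w^2 - 2*w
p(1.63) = 24.45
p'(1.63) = 55.30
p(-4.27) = 413.08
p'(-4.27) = -450.20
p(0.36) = 0.04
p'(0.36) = 0.82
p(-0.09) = -0.01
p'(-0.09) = 0.25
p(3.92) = 637.59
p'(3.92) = 612.35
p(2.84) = 190.76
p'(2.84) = 250.16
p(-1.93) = 2.46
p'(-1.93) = -20.13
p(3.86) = 601.63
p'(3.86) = 586.48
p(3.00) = 234.00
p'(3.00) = 291.00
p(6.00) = 3204.00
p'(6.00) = 2040.00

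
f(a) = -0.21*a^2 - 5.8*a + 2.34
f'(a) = -0.42*a - 5.8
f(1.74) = -8.39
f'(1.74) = -6.53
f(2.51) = -13.54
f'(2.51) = -6.85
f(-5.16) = 26.68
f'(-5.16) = -3.63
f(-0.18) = 3.38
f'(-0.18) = -5.72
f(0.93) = -3.24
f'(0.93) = -6.19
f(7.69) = -54.68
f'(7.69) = -9.03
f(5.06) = -32.38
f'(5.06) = -7.93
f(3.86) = -23.18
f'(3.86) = -7.42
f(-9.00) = 37.53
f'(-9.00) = -2.02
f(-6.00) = 29.58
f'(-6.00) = -3.28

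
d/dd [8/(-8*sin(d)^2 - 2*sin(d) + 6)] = 4*(8*sin(d) + 1)*cos(d)/(4*sin(d)^2 + sin(d) - 3)^2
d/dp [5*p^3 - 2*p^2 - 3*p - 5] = 15*p^2 - 4*p - 3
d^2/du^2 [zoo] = 0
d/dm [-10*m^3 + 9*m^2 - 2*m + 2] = -30*m^2 + 18*m - 2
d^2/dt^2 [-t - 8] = 0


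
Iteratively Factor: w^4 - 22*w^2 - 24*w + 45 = (w - 1)*(w^3 + w^2 - 21*w - 45) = (w - 1)*(w + 3)*(w^2 - 2*w - 15) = (w - 1)*(w + 3)^2*(w - 5)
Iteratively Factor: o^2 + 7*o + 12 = (o + 3)*(o + 4)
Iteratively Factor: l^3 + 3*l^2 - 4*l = (l - 1)*(l^2 + 4*l) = (l - 1)*(l + 4)*(l)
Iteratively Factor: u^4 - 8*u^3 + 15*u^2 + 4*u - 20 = (u + 1)*(u^3 - 9*u^2 + 24*u - 20) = (u - 2)*(u + 1)*(u^2 - 7*u + 10) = (u - 5)*(u - 2)*(u + 1)*(u - 2)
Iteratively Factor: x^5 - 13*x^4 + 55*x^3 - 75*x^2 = (x)*(x^4 - 13*x^3 + 55*x^2 - 75*x) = x*(x - 5)*(x^3 - 8*x^2 + 15*x) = x^2*(x - 5)*(x^2 - 8*x + 15) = x^2*(x - 5)*(x - 3)*(x - 5)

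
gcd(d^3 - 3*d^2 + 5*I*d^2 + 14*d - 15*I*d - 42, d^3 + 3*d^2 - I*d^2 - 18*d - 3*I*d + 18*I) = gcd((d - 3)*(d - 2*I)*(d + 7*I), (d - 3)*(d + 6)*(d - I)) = d - 3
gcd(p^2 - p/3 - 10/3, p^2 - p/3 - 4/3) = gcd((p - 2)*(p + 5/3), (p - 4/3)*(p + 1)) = 1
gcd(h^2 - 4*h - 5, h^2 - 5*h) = h - 5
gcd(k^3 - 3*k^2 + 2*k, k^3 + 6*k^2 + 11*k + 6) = 1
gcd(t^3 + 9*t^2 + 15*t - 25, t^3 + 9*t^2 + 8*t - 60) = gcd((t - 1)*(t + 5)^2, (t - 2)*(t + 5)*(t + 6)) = t + 5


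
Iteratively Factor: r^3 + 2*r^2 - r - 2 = (r + 2)*(r^2 - 1) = (r - 1)*(r + 2)*(r + 1)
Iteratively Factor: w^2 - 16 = (w - 4)*(w + 4)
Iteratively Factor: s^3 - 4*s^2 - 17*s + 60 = (s - 3)*(s^2 - s - 20) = (s - 3)*(s + 4)*(s - 5)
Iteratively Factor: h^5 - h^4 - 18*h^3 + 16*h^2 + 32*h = (h + 1)*(h^4 - 2*h^3 - 16*h^2 + 32*h) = (h - 2)*(h + 1)*(h^3 - 16*h) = (h - 4)*(h - 2)*(h + 1)*(h^2 + 4*h) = (h - 4)*(h - 2)*(h + 1)*(h + 4)*(h)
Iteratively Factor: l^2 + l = (l)*(l + 1)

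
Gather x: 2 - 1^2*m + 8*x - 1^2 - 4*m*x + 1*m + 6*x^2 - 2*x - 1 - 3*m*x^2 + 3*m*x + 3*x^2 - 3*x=x^2*(9 - 3*m) + x*(3 - m)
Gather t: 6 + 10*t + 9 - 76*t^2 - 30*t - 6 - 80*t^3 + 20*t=-80*t^3 - 76*t^2 + 9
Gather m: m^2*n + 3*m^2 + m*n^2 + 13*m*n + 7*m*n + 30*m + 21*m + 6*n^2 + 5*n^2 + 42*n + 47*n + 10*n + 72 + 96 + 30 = m^2*(n + 3) + m*(n^2 + 20*n + 51) + 11*n^2 + 99*n + 198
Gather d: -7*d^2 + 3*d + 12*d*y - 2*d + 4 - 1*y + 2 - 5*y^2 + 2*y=-7*d^2 + d*(12*y + 1) - 5*y^2 + y + 6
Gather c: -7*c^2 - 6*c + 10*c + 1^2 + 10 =-7*c^2 + 4*c + 11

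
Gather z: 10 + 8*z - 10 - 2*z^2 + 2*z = -2*z^2 + 10*z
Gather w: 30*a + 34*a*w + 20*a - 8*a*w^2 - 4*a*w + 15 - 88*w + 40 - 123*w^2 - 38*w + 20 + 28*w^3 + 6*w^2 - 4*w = 50*a + 28*w^3 + w^2*(-8*a - 117) + w*(30*a - 130) + 75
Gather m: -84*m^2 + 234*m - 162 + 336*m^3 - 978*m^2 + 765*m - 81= 336*m^3 - 1062*m^2 + 999*m - 243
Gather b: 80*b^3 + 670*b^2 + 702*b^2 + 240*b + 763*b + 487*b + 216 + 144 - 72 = 80*b^3 + 1372*b^2 + 1490*b + 288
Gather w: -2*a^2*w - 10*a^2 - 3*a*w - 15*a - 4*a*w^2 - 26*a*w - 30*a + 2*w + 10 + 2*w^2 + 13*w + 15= -10*a^2 - 45*a + w^2*(2 - 4*a) + w*(-2*a^2 - 29*a + 15) + 25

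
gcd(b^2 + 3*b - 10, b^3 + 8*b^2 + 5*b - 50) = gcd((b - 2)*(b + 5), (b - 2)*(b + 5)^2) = b^2 + 3*b - 10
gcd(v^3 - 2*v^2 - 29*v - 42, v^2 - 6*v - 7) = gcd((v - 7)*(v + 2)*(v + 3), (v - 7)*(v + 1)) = v - 7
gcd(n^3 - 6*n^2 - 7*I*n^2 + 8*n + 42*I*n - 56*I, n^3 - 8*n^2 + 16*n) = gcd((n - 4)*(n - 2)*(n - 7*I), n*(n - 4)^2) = n - 4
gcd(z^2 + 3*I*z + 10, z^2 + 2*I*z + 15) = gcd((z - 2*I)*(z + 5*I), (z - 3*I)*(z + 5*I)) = z + 5*I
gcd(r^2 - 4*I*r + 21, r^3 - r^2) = 1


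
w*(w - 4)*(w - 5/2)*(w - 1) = w^4 - 15*w^3/2 + 33*w^2/2 - 10*w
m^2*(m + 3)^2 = m^4 + 6*m^3 + 9*m^2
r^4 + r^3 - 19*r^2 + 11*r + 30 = (r - 3)*(r - 2)*(r + 1)*(r + 5)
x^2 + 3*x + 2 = (x + 1)*(x + 2)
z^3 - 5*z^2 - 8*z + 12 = (z - 6)*(z - 1)*(z + 2)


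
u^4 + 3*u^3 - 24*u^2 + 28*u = u*(u - 2)^2*(u + 7)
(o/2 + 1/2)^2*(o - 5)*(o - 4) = o^4/4 - 7*o^3/4 + 3*o^2/4 + 31*o/4 + 5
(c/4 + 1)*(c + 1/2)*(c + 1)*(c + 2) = c^4/4 + 15*c^3/8 + 35*c^2/8 + 15*c/4 + 1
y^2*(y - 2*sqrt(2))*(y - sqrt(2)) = y^4 - 3*sqrt(2)*y^3 + 4*y^2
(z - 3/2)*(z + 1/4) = z^2 - 5*z/4 - 3/8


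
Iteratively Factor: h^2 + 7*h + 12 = (h + 4)*(h + 3)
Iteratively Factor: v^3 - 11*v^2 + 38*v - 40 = (v - 4)*(v^2 - 7*v + 10) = (v - 5)*(v - 4)*(v - 2)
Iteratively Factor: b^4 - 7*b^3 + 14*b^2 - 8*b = (b - 1)*(b^3 - 6*b^2 + 8*b) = (b - 4)*(b - 1)*(b^2 - 2*b) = (b - 4)*(b - 2)*(b - 1)*(b)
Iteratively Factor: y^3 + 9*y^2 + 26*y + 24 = (y + 3)*(y^2 + 6*y + 8) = (y + 2)*(y + 3)*(y + 4)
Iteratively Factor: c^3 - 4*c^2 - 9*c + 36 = (c - 4)*(c^2 - 9) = (c - 4)*(c - 3)*(c + 3)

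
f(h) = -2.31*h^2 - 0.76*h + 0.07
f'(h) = -4.62*h - 0.76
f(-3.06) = -19.23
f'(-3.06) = 13.38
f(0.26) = -0.28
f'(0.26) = -1.96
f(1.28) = -4.69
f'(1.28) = -6.67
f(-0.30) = 0.09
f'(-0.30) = 0.63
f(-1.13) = -2.02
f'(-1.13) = 4.46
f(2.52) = -16.51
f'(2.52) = -12.40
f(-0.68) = -0.48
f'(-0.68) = 2.38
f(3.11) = -24.64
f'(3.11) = -15.13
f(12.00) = -341.69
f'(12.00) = -56.20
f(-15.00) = -508.28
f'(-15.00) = 68.54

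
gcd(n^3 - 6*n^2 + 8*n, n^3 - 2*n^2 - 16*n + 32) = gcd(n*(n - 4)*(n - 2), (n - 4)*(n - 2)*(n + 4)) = n^2 - 6*n + 8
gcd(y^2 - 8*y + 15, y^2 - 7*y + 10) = y - 5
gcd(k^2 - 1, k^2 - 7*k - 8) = k + 1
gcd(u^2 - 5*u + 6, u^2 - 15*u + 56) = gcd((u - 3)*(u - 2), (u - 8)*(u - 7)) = 1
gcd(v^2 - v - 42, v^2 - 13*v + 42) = v - 7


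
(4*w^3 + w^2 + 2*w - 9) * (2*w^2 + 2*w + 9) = 8*w^5 + 10*w^4 + 42*w^3 - 5*w^2 - 81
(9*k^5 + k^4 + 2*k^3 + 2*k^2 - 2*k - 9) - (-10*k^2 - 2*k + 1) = 9*k^5 + k^4 + 2*k^3 + 12*k^2 - 10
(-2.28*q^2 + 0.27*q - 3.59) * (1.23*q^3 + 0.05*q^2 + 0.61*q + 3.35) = -2.8044*q^5 + 0.2181*q^4 - 5.793*q^3 - 7.6528*q^2 - 1.2854*q - 12.0265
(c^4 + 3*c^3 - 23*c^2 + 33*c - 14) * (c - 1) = c^5 + 2*c^4 - 26*c^3 + 56*c^2 - 47*c + 14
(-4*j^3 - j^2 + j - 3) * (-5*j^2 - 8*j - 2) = 20*j^5 + 37*j^4 + 11*j^3 + 9*j^2 + 22*j + 6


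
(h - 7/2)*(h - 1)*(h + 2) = h^3 - 5*h^2/2 - 11*h/2 + 7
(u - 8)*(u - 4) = u^2 - 12*u + 32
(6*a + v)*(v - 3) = 6*a*v - 18*a + v^2 - 3*v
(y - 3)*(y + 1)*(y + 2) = y^3 - 7*y - 6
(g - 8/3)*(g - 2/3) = g^2 - 10*g/3 + 16/9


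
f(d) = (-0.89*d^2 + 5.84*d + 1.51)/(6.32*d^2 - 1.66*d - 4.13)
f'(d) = (1.66 - 12.64*d)*(-0.89*d^2 + 5.84*d + 1.51)/(6.32*d^2 - 1.66*d - 4.13)^2 + (5.84 - 1.78*d)/(6.32*d^2 - 1.66*d - 4.13)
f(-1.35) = -0.83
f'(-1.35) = -0.76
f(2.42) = 0.36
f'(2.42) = -0.31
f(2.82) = 0.26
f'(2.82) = -0.20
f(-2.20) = -0.52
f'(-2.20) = -0.18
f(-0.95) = -1.54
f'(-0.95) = -4.28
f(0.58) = -1.55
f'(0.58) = -4.58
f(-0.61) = 3.11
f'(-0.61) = -47.14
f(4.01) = 0.12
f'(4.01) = -0.08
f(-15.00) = -0.20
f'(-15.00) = -0.00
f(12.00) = -0.06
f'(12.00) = -0.01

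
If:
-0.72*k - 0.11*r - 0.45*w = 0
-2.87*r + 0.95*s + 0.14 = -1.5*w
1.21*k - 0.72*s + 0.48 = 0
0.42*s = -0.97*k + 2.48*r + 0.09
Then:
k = 0.18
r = 0.20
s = 0.96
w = -0.33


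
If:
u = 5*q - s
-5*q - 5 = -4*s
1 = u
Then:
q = 3/5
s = 2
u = 1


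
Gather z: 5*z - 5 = 5*z - 5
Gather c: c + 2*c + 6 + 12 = 3*c + 18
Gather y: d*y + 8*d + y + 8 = 8*d + y*(d + 1) + 8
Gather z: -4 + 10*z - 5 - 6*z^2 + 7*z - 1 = -6*z^2 + 17*z - 10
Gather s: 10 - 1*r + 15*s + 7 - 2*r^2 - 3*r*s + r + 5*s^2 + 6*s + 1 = -2*r^2 + 5*s^2 + s*(21 - 3*r) + 18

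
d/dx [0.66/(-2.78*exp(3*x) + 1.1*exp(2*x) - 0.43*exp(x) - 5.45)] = (5.5044*exp(2*x) - 1.452*exp(x) + 0.2838)*exp(x)/(2.78*exp(3*x) - 1.1*exp(2*x) + 0.43*exp(x) + 5.45)^2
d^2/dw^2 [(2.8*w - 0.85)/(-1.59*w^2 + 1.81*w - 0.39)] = (-(2.8*w - 0.85)*(3.18*w - 1.81)*(6.36*w - 3.62) + (26.712*w - 12.839)*(1.59*w^2 - 1.81*w + 0.39))/(1.59*w^2 - 1.81*w + 0.39)^3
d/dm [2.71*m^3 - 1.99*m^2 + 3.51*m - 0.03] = 8.13*m^2 - 3.98*m + 3.51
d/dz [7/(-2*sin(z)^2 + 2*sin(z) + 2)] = 7*(2*sin(z) - 1)*cos(z)/(2*(sin(z) + cos(z)^2)^2)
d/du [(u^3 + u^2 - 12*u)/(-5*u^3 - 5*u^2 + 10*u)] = 2*(-2*u - 1)/(u^4 + 2*u^3 - 3*u^2 - 4*u + 4)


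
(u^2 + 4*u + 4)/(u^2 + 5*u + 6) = (u + 2)/(u + 3)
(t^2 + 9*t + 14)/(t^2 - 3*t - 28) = (t^2 + 9*t + 14)/(t^2 - 3*t - 28)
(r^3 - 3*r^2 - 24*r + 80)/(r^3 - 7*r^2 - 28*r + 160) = (r - 4)/(r - 8)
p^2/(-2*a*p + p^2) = p/(-2*a + p)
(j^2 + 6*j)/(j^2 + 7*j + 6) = j/(j + 1)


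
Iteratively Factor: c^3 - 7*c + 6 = (c + 3)*(c^2 - 3*c + 2) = (c - 2)*(c + 3)*(c - 1)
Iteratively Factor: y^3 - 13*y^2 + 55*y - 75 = (y - 3)*(y^2 - 10*y + 25) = (y - 5)*(y - 3)*(y - 5)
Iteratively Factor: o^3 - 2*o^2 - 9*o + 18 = (o - 3)*(o^2 + o - 6) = (o - 3)*(o + 3)*(o - 2)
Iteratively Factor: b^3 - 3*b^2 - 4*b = (b - 4)*(b^2 + b) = b*(b - 4)*(b + 1)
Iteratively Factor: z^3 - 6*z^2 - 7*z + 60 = (z + 3)*(z^2 - 9*z + 20) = (z - 5)*(z + 3)*(z - 4)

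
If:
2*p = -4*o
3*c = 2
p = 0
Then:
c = 2/3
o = 0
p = 0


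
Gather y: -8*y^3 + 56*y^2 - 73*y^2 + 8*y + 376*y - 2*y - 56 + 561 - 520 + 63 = -8*y^3 - 17*y^2 + 382*y + 48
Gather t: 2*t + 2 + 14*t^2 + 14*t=14*t^2 + 16*t + 2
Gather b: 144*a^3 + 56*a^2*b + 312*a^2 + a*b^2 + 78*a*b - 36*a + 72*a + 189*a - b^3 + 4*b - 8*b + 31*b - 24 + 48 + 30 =144*a^3 + 312*a^2 + a*b^2 + 225*a - b^3 + b*(56*a^2 + 78*a + 27) + 54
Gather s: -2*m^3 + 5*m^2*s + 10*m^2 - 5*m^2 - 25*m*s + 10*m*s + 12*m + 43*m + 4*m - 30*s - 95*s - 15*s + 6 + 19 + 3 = -2*m^3 + 5*m^2 + 59*m + s*(5*m^2 - 15*m - 140) + 28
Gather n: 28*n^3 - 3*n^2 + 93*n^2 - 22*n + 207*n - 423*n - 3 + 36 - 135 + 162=28*n^3 + 90*n^2 - 238*n + 60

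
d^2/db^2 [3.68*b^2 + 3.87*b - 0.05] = 7.36000000000000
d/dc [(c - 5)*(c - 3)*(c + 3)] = 3*c^2 - 10*c - 9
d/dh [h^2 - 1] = 2*h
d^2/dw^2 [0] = 0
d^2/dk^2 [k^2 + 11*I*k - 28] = 2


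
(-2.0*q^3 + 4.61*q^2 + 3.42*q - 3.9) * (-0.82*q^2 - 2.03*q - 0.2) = 1.64*q^5 + 0.279799999999999*q^4 - 11.7627*q^3 - 4.6666*q^2 + 7.233*q + 0.78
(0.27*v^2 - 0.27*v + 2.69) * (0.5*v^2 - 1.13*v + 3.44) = 0.135*v^4 - 0.4401*v^3 + 2.5789*v^2 - 3.9685*v + 9.2536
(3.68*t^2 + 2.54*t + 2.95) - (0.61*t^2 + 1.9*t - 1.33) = 3.07*t^2 + 0.64*t + 4.28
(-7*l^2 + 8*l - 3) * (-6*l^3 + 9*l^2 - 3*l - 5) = 42*l^5 - 111*l^4 + 111*l^3 - 16*l^2 - 31*l + 15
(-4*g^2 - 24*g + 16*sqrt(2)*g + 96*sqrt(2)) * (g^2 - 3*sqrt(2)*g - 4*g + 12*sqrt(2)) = -4*g^4 - 8*g^3 + 28*sqrt(2)*g^3 + 56*sqrt(2)*g^2 - 672*sqrt(2)*g - 192*g + 2304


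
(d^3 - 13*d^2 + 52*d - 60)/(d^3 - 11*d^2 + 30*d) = (d - 2)/d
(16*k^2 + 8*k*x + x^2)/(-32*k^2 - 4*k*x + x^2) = (4*k + x)/(-8*k + x)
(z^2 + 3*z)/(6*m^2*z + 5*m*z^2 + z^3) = (z + 3)/(6*m^2 + 5*m*z + z^2)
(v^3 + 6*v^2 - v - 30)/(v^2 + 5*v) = v + 1 - 6/v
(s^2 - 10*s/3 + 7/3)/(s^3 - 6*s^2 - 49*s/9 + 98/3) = 3*(s - 1)/(3*s^2 - 11*s - 42)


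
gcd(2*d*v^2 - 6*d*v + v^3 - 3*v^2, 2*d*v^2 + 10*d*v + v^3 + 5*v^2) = 2*d*v + v^2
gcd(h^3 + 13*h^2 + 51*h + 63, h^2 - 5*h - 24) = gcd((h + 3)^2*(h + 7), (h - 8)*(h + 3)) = h + 3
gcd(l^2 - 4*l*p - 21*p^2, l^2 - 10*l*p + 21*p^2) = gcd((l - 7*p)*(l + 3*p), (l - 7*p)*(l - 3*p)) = -l + 7*p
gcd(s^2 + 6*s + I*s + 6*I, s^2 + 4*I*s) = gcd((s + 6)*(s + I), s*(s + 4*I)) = 1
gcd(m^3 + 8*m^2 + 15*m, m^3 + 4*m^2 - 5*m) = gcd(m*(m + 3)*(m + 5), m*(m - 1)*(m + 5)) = m^2 + 5*m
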